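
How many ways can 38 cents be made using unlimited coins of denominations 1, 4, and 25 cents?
Coefficient of x^38 in 1/(1-x^1) · 1/(1-x^4) · 1/(1-x^25). Case on j = number of 25-cent coins (j = 0..1); remainder r = 38 - 25j is made from {1,4} in ⌊r/4⌋+1 ways. r = 38, 13 → 10 + 4 = 14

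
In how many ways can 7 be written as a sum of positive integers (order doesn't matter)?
Pentagonal recurrence p(n) = p(n-1) + p(n-2) - p(n-5) - p(n-7) + p(n-12) + p(n-15) - ... gives p(0..6) = 1, 1, 2, 3, 5, 7, 11. p(7) = p(6) + p(5) - p(2) - p(0) = 11 + 7 - 2 - 1 = 15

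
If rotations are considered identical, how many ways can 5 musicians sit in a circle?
Circular: fix one position, arrange the rest. (5-1)! = 24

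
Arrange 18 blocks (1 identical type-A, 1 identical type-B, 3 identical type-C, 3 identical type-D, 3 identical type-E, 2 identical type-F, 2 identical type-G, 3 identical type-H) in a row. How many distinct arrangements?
18! / (1! × 1! × 3! × 3! × 3! × 2! × 2! × 3!) = 1235025792000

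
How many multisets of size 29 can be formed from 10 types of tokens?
C(29+10-1, 10-1) = C(38, 9) = 163011640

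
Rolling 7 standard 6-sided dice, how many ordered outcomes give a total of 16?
Coefficient of x^16 in (x + x² + ... + x^6)^7. By inclusion-exclusion on dice exceeding 6: Σ_j (-1)^j C(7,j)·C(16-1-6j, 6) = C(7,0)·C(15,6) - C(7,1)·C(9,6) = 1·5005 - 7·84 = 4417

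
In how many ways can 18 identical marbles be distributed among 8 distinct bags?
C(18+8-1, 8-1) = C(25, 7) = 480700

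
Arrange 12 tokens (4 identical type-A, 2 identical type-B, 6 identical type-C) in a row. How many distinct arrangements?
12! / (4! × 2! × 6!) = 13860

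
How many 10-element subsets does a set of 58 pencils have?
C(58,10) = 58!/(10!×48!) = 52179482355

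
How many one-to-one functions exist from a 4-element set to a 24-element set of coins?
P(24,4) = 24!/(24-4)! = 255024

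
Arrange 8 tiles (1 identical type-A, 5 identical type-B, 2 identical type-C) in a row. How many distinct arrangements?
8! / (1! × 5! × 2!) = 168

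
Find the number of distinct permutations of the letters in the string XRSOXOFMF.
9! / (2! × 1! × 1! × 1! × 2! × 2!) = 45360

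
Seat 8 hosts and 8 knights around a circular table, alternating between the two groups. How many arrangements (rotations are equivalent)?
Fix one of the hosts: (8-1)! ways for the remaining hosts, × 8! ways for the knights = 5040 × 40320 = 203212800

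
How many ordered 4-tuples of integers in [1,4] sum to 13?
Coefficient of x^13 in (x + x² + ... + x^4)^4. By inclusion-exclusion on dice exceeding 4: Σ_j (-1)^j C(4,j)·C(13-1-4j, 3) = C(4,0)·C(12,3) - C(4,1)·C(8,3) + C(4,2)·C(4,3) = 1·220 - 4·56 + 6·4 = 20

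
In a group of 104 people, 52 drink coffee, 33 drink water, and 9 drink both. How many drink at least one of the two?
|A∪B| = |A| + |B| - |A∩B| = 52 + 33 - 9 = 76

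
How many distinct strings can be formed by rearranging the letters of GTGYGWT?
7! / (1! × 2! × 3! × 1!) = 420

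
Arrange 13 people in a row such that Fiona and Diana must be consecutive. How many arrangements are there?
Treat the 2 as one block: (13-2+1)! × 2! = 479001600 × 2 = 958003200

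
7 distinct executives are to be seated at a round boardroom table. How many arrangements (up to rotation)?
Circular: fix one position, arrange the rest. (7-1)! = 720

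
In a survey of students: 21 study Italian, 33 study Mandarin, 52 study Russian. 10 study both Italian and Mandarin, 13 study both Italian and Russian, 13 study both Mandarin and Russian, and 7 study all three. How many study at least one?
|A∪B∪C| = 21+33+52-10-13-13+7 = 77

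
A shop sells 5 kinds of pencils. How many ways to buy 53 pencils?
C(53+5-1, 5-1) = C(57, 4) = 395010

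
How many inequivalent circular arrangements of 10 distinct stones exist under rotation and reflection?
(10-1)!/2 = 362880/2 = 181440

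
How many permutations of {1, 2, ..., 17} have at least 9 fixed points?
Exactly j fixed points: C(17,j)·!(17-j); sum over j ≥ 9 (derangement numbers via !m = (m-1)·(!(m-1) + !(m-2)): !0..!8 = 1, 0, 1, 2, 9, 44, 265, 1854, 14833). Σ_{j=9}^{17} C(17,j)·!(17-j) = C(17,9)·!8 + C(17,10)·!7 + C(17,11)·!6 + C(17,12)·!5 + C(17,13)·!4 + C(17,14)·!3 + C(17,15)·!2 + C(17,16)·!1 + C(17,17)·!0 = 24310·14833 + 19448·1854 + 12376·265 + 6188·44 + 2380·9 + 680·2 + 136·1 + 17·0 + 1·1 = 400221651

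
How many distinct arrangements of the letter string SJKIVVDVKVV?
11! / (1! × 1! × 1! × 5! × 1! × 2!) = 166320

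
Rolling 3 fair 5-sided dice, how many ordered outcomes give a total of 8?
Coefficient of x^8 in (x + x² + ... + x^5)^3. By inclusion-exclusion on dice exceeding 5: Σ_j (-1)^j C(3,j)·C(8-1-5j, 2) = C(3,0)·C(7,2) - C(3,1)·C(2,2) = 1·21 - 3·1 = 18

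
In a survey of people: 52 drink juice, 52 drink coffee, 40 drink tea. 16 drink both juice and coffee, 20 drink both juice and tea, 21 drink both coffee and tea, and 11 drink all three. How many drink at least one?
|A∪B∪C| = 52+52+40-16-20-21+11 = 98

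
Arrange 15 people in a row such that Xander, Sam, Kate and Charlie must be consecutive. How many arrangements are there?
Treat the 4 as one block: (15-4+1)! × 4! = 479001600 × 24 = 11496038400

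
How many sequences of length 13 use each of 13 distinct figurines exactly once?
13! = 6227020800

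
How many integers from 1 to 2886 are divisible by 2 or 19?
⌊2886/2⌋ + ⌊2886/19⌋ - ⌊2886/38⌋ = 1443 + 151 - 75 = 1519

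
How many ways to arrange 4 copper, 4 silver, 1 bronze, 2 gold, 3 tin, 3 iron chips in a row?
17! / (4! × 4! × 1! × 2! × 3! × 3!) = 8576568000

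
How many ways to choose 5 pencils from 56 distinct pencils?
C(56,5) = 56!/(5!×51!) = 3819816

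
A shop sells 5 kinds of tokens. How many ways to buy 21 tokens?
C(21+5-1, 5-1) = C(25, 4) = 12650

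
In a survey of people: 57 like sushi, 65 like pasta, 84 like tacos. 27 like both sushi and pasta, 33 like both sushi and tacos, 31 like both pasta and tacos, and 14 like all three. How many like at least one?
|A∪B∪C| = 57+65+84-27-33-31+14 = 129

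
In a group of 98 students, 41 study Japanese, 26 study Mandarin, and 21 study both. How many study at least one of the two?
|A∪B| = |A| + |B| - |A∩B| = 41 + 26 - 21 = 46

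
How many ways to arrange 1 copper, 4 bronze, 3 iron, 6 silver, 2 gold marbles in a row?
16! / (1! × 4! × 3! × 6! × 2!) = 100900800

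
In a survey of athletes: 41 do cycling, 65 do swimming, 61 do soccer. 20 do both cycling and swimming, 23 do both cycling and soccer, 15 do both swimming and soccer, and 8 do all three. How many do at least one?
|A∪B∪C| = 41+65+61-20-23-15+8 = 117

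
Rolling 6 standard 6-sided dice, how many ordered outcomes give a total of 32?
Coefficient of x^32 in (x + x² + ... + x^6)^6. By inclusion-exclusion on dice exceeding 6: Σ_j (-1)^j C(6,j)·C(32-1-6j, 5) = C(6,0)·C(31,5) - C(6,1)·C(25,5) + C(6,2)·C(19,5) - C(6,3)·C(13,5) + C(6,4)·C(7,5) = 1·169911 - 6·53130 + 15·11628 - 20·1287 + 15·21 = 126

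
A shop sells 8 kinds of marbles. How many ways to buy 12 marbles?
C(12+8-1, 8-1) = C(19, 7) = 50388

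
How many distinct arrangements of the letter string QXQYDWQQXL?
10! / (1! × 2! × 4! × 1! × 1! × 1!) = 75600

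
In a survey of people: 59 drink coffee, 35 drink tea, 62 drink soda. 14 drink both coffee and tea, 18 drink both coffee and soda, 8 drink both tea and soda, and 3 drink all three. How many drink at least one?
|A∪B∪C| = 59+35+62-14-18-8+3 = 119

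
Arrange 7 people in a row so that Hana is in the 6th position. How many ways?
Fix one position: (7-1)! = 720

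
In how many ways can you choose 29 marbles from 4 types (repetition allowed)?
C(29+4-1, 4-1) = C(32, 3) = 4960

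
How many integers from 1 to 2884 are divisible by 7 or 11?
⌊2884/7⌋ + ⌊2884/11⌋ - ⌊2884/77⌋ = 412 + 262 - 37 = 637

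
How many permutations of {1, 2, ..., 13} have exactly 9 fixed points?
Choose the 9 fixed points C(13,9) = 715, derange the rest: !4 = Σ_{j=0}^{4} (-1)^j·4!/j! = 24 - 24 + 12 - 4 + 1 = 9. Product = 715 × 9 = 6435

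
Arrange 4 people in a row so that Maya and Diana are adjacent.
Treat as block: (4-1)! × 2! = 6 × 2 = 12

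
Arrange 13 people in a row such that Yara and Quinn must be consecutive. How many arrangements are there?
Treat the 2 as one block: (13-2+1)! × 2! = 479001600 × 2 = 958003200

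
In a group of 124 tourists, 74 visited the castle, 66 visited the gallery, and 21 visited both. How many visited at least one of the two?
|A∪B| = |A| + |B| - |A∩B| = 74 + 66 - 21 = 119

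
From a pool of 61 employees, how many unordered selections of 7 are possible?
C(61,7) = 61!/(7!×54!) = 436270780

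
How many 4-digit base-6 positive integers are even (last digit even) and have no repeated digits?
Last∈{0,2,4}. Last=0: 60. Last nonzero: 2×4×P(4,2) = 96. Total = 156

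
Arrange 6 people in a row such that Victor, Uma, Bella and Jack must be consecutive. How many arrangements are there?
Treat the 4 as one block: (6-4+1)! × 4! = 6 × 24 = 144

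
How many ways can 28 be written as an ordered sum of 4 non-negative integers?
C(28+4-1, 4-1) = C(31, 3) = 4495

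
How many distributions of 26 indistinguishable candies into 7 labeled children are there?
C(26+7-1, 7-1) = C(32, 6) = 906192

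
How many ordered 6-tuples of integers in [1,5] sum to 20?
Coefficient of x^20 in (x + x² + ... + x^5)^6. By inclusion-exclusion on dice exceeding 5: Σ_j (-1)^j C(6,j)·C(20-1-5j, 5) = C(6,0)·C(19,5) - C(6,1)·C(14,5) + C(6,2)·C(9,5) = 1·11628 - 6·2002 + 15·126 = 1506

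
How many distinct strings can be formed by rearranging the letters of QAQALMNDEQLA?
12! / (2! × 3! × 1! × 1! × 1! × 1! × 3!) = 6652800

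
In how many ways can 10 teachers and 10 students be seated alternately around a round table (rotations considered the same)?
Fix one of the teachers: (10-1)! ways for the remaining teachers, × 10! ways for the students = 362880 × 3628800 = 1316818944000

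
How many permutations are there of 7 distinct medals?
7! = 5040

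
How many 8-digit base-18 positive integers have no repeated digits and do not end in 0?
Last digit: 17 nonzero choices. First digit: 16 (nonzero, ≠last). Middle 6: P(16,6) = 5765760. Total = 1568286720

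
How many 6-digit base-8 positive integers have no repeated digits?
First digit: 7 choices (nonzero). Then descending: 7 × 7 × 6 × 5 × 4 × 3 = 17640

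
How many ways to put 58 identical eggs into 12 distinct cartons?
C(58+12-1, 12-1) = C(69, 11) = 1823810410032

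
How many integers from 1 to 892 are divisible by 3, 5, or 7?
⌊892/3⌋+⌊892/5⌋+⌊892/7⌋ - ⌊892/15⌋-⌊892/21⌋-⌊892/35⌋ + ⌊892/105⌋ = 297+178+127 - 59-42-25 + 8 = 484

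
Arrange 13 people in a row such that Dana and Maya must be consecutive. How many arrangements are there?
Treat the 2 as one block: (13-2+1)! × 2! = 479001600 × 2 = 958003200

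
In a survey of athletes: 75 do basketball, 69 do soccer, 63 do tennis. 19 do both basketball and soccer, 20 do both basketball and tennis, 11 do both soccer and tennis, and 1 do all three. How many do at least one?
|A∪B∪C| = 75+69+63-19-20-11+1 = 158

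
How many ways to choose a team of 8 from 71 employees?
C(71,8) = 71!/(8!×63!) = 10639125640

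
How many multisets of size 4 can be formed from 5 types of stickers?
C(4+5-1, 5-1) = C(8, 4) = 70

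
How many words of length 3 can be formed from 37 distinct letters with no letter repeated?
P(37,3) = 37!/(37-3)! = 46620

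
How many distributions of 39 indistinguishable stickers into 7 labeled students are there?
C(39+7-1, 7-1) = C(45, 6) = 8145060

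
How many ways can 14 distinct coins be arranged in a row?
14! = 87178291200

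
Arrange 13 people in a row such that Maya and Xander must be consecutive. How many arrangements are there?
Treat the 2 as one block: (13-2+1)! × 2! = 479001600 × 2 = 958003200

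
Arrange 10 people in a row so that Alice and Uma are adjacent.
Treat as block: (10-1)! × 2! = 362880 × 2 = 725760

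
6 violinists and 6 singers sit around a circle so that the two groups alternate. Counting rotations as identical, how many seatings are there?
Fix one of the violinists: (6-1)! ways for the remaining violinists, × 6! ways for the singers = 120 × 720 = 86400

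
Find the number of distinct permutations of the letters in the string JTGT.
4! / (1! × 1! × 2!) = 12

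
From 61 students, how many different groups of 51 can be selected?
C(61,51) = 61!/(51!×10!) = 90177170226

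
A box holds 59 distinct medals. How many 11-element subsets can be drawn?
C(59,11) = 59!/(11!×48!) = 279871768995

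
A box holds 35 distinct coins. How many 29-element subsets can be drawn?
C(35,29) = 35!/(29!×6!) = 1623160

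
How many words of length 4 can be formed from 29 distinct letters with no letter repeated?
P(29,4) = 29!/(29-4)! = 570024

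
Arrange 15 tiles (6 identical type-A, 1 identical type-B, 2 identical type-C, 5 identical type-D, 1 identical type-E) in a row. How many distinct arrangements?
15! / (6! × 1! × 2! × 5! × 1!) = 7567560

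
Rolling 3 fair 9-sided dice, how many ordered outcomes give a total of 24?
Coefficient of x^24 in (x + x² + ... + x^9)^3. By inclusion-exclusion on dice exceeding 9: Σ_j (-1)^j C(3,j)·C(24-1-9j, 2) = C(3,0)·C(23,2) - C(3,1)·C(14,2) + C(3,2)·C(5,2) = 1·253 - 3·91 + 3·10 = 10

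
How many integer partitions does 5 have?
Pentagonal recurrence p(n) = p(n-1) + p(n-2) - p(n-5) - p(n-7) + p(n-12) + p(n-15) - ... gives p(0..4) = 1, 1, 2, 3, 5. p(5) = p(4) + p(3) - p(0) = 5 + 3 - 1 = 7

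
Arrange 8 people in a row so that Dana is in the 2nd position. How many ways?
Fix one position: (8-1)! = 5040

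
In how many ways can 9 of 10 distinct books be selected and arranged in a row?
P(10,9) = 10!/(10-9)! = 3628800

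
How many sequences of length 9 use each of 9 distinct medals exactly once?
9! = 362880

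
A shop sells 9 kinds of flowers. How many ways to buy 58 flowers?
C(58+9-1, 9-1) = C(66, 8) = 5743572120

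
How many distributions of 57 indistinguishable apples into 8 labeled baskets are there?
C(57+8-1, 8-1) = C(64, 7) = 621216192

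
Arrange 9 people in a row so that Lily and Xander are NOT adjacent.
Total - adjacent = 9! - (9-1)!×2 = 362880 - 80640 = 282240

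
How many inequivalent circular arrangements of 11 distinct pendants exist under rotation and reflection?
(11-1)!/2 = 3628800/2 = 1814400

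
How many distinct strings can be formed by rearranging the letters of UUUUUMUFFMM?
11! / (3! × 2! × 6!) = 4620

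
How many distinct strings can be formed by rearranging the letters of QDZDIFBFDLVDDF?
14! / (1! × 1! × 1! × 5! × 1! × 3! × 1! × 1!) = 121080960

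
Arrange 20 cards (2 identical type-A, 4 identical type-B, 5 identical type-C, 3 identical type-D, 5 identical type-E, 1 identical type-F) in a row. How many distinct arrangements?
20! / (2! × 4! × 5! × 3! × 5! × 1!) = 586637251200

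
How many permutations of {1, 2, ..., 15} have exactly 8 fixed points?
Choose the 8 fixed points C(15,8) = 6435, derange the rest: !7 = Σ_{j=0}^{7} (-1)^j·7!/j! = 5040 - 5040 + 2520 - 840 + 210 - 42 + 7 - 1 = 1854. Product = 6435 × 1854 = 11930490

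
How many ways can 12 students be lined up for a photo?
12! = 479001600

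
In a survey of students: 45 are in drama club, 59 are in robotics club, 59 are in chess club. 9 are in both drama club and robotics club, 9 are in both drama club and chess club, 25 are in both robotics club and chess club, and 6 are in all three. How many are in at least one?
|A∪B∪C| = 45+59+59-9-9-25+6 = 126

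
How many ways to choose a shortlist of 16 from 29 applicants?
C(29,16) = 29!/(16!×13!) = 67863915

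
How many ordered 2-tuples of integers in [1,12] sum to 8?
Coefficient of x^8 in (x + x² + ... + x^12)^2. By inclusion-exclusion on dice exceeding 12: Σ_j (-1)^j C(2,j)·C(8-1-12j, 1) = C(2,0)·C(7,1) = 1·7 = 7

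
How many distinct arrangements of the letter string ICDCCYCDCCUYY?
13! / (6! × 2! × 1! × 3! × 1!) = 720720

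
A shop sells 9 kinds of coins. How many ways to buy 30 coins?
C(30+9-1, 9-1) = C(38, 8) = 48903492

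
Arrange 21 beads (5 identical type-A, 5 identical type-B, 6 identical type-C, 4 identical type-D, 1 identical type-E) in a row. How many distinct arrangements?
21! / (5! × 5! × 6! × 4! × 1!) = 205323037920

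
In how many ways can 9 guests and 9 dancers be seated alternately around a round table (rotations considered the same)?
Fix one of the guests: (9-1)! ways for the remaining guests, × 9! ways for the dancers = 40320 × 362880 = 14631321600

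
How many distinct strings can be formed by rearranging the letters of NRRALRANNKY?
11! / (1! × 1! × 1! × 3! × 3! × 2!) = 554400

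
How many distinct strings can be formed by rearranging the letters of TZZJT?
5! / (2! × 1! × 2!) = 30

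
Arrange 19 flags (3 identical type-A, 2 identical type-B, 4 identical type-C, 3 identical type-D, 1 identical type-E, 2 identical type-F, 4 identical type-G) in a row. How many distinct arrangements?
19! / (3! × 2! × 4! × 3! × 1! × 2! × 4!) = 1466593128000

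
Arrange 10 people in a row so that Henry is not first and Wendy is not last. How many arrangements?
By inclusion-exclusion: 10! - 2×(10-1)! + (10-2)! = 3628800 - 725760 + 40320 = 2943360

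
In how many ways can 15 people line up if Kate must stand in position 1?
Fix one position: (15-1)! = 87178291200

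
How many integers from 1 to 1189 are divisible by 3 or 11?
⌊1189/3⌋ + ⌊1189/11⌋ - ⌊1189/33⌋ = 396 + 108 - 36 = 468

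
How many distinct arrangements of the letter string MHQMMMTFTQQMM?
13! / (1! × 6! × 2! × 1! × 3!) = 720720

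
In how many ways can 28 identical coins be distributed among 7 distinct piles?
C(28+7-1, 7-1) = C(34, 6) = 1344904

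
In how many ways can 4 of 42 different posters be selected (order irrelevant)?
C(42,4) = 42!/(4!×38!) = 111930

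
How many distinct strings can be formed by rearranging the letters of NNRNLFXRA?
9! / (1! × 1! × 2! × 1! × 1! × 3!) = 30240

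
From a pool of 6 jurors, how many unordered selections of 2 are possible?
C(6,2) = 6!/(2!×4!) = 15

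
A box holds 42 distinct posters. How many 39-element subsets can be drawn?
C(42,39) = 42!/(39!×3!) = 11480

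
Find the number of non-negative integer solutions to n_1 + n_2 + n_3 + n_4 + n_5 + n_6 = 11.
C(11+6-1, 6-1) = C(16, 5) = 4368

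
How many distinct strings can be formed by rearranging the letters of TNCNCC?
6! / (2! × 1! × 3!) = 60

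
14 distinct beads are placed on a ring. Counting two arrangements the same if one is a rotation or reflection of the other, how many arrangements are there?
(14-1)!/2 = 6227020800/2 = 3113510400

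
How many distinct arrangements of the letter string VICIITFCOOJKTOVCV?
17! / (2! × 1! × 3! × 1! × 1! × 3! × 3! × 3!) = 137225088000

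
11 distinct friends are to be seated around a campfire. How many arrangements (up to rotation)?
Circular: fix one position, arrange the rest. (11-1)! = 3628800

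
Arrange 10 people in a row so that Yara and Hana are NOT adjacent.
Total - adjacent = 10! - (10-1)!×2 = 3628800 - 725760 = 2903040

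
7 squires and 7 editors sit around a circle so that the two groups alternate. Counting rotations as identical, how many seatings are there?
Fix one of the squires: (7-1)! ways for the remaining squires, × 7! ways for the editors = 720 × 5040 = 3628800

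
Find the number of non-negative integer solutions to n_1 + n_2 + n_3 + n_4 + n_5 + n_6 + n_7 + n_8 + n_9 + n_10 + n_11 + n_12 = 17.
C(17+12-1, 12-1) = C(28, 11) = 21474180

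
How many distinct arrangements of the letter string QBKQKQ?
6! / (2! × 3! × 1!) = 60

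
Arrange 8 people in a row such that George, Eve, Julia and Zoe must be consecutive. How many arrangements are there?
Treat the 4 as one block: (8-4+1)! × 4! = 120 × 24 = 2880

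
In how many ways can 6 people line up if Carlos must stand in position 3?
Fix one position: (6-1)! = 120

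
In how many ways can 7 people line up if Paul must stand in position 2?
Fix one position: (7-1)! = 720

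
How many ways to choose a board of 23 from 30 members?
C(30,23) = 30!/(23!×7!) = 2035800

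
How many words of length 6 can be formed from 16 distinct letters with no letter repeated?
P(16,6) = 16!/(16-6)! = 5765760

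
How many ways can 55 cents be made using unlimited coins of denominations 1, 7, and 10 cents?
Coefficient of x^55 in 1/(1-x^1) · 1/(1-x^7) · 1/(1-x^10). Case on j = number of 10-cent coins (j = 0..5); remainder r = 55 - 10j is made from {1,7} in ⌊r/7⌋+1 ways. r = 55, 45, 35, 25, 15, 5 → 8 + 7 + 6 + 4 + 3 + 1 = 29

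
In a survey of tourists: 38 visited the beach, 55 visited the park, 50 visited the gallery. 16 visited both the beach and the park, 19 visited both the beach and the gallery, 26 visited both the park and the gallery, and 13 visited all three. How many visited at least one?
|A∪B∪C| = 38+55+50-16-19-26+13 = 95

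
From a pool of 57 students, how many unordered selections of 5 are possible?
C(57,5) = 57!/(5!×52!) = 4187106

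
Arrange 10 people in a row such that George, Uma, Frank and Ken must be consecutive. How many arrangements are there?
Treat the 4 as one block: (10-4+1)! × 4! = 5040 × 24 = 120960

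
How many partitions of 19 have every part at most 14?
Let r_j(i) = number of partitions of i into parts ≤ j, for i = 0..19. r_1(i) = 1 for all i; r_j(i) = r_{j-1}(i) + r_j(i-j). Rows j = 2..14: ≤2: 1 1 2 2 3 3 4 4 5 5 6 6 7 7 8 8 9 9 10 10; ≤3: 1 1 2 3 4 5 7 8 10 12 14 16 19 21 24 27 30 33 37 40; ≤4: 1 1 2 3 5 6 9 11 15 18 23 27 34 39 47 54 64 72 84 94; ≤5: 1 1 2 3 5 7 10 13 18 23 30 37 47 57 70 84 101 119 141 164; ≤6: 1 1 2 3 5 7 11 14 20 26 35 44 58 71 90 110 136 163 199 235; ≤7: 1 1 2 3 5 7 11 15 21 28 38 49 65 82 105 131 164 201 248 300; ≤8: 1 1 2 3 5 7 11 15 22 29 40 52 70 89 116 146 186 230 288 352; ≤9: 1 1 2 3 5 7 11 15 22 30 41 54 73 94 123 157 201 252 318 393; ≤10: 1 1 2 3 5 7 11 15 22 30 42 55 75 97 128 164 212 267 340 423; ≤11: 1 1 2 3 5 7 11 15 22 30 42 56 76 99 131 169 219 278 355 445; ≤12: 1 1 2 3 5 7 11 15 22 30 42 56 77 100 133 172 224 285 366 460; ≤13: 1 1 2 3 5 7 11 15 22 30 42 56 77 101 134 174 227 290 373 471; ≤14: 1 1 2 3 5 7 11 15 22 30 42 56 77 101 135 175 229 293 378 478. r_14(19) = 478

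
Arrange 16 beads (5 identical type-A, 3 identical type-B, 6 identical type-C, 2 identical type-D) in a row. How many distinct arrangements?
16! / (5! × 3! × 6! × 2!) = 20180160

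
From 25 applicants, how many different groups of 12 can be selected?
C(25,12) = 25!/(12!×13!) = 5200300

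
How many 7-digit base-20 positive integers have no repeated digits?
First digit: 19 choices (nonzero). Then descending: 19 × 19 × 18 × 17 × 16 × 15 × 14 = 371165760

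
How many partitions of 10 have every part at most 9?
Let r_j(i) = number of partitions of i into parts ≤ j, for i = 0..10. r_1(i) = 1 for all i; r_j(i) = r_{j-1}(i) + r_j(i-j). Rows j = 2..9: ≤2: 1 1 2 2 3 3 4 4 5 5 6; ≤3: 1 1 2 3 4 5 7 8 10 12 14; ≤4: 1 1 2 3 5 6 9 11 15 18 23; ≤5: 1 1 2 3 5 7 10 13 18 23 30; ≤6: 1 1 2 3 5 7 11 14 20 26 35; ≤7: 1 1 2 3 5 7 11 15 21 28 38; ≤8: 1 1 2 3 5 7 11 15 22 29 40; ≤9: 1 1 2 3 5 7 11 15 22 30 41. r_9(10) = 41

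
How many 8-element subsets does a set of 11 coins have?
C(11,8) = 11!/(8!×3!) = 165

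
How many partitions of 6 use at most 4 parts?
By conjugation, equals partitions of 6 into parts ≤ 4. Let r_j(i) = number of partitions of i into parts ≤ j, for i = 0..6. r_1(i) = 1 for all i; r_j(i) = r_{j-1}(i) + r_j(i-j). Rows j = 2..4: ≤2: 1 1 2 2 3 3 4; ≤3: 1 1 2 3 4 5 7; ≤4: 1 1 2 3 5 6 9. r_4(6) = 9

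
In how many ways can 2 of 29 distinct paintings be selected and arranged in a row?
P(29,2) = 29!/(29-2)! = 812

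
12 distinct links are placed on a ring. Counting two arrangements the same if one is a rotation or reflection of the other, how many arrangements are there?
(12-1)!/2 = 39916800/2 = 19958400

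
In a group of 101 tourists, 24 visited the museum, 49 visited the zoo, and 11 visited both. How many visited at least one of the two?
|A∪B| = |A| + |B| - |A∩B| = 24 + 49 - 11 = 62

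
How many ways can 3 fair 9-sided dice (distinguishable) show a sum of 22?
Coefficient of x^22 in (x + x² + ... + x^9)^3. By inclusion-exclusion on dice exceeding 9: Σ_j (-1)^j C(3,j)·C(22-1-9j, 2) = C(3,0)·C(21,2) - C(3,1)·C(12,2) + C(3,2)·C(3,2) = 1·210 - 3·66 + 3·3 = 21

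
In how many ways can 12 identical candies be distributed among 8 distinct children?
C(12+8-1, 8-1) = C(19, 7) = 50388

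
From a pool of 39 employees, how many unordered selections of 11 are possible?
C(39,11) = 39!/(11!×28!) = 1676056044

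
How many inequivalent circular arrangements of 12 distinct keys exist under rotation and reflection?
(12-1)!/2 = 39916800/2 = 19958400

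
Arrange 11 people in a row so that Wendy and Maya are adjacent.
Treat as block: (11-1)! × 2! = 3628800 × 2 = 7257600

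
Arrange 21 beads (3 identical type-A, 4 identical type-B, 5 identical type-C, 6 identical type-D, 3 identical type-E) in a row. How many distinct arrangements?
21! / (3! × 4! × 5! × 6! × 3!) = 684410126400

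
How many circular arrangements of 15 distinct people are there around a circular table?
Circular: fix one position, arrange the rest. (15-1)! = 87178291200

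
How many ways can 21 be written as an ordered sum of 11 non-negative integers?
C(21+11-1, 11-1) = C(31, 10) = 44352165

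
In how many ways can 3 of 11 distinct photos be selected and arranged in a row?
P(11,3) = 11!/(11-3)! = 990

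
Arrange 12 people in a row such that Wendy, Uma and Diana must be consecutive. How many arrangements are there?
Treat the 3 as one block: (12-3+1)! × 3! = 3628800 × 6 = 21772800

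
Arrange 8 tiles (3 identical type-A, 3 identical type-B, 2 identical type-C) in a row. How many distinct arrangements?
8! / (3! × 3! × 2!) = 560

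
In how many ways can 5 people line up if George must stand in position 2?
Fix one position: (5-1)! = 24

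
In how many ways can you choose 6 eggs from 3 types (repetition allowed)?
C(6+3-1, 3-1) = C(8, 2) = 28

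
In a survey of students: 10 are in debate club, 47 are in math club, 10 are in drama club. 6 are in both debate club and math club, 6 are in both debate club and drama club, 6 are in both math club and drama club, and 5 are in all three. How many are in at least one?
|A∪B∪C| = 10+47+10-6-6-6+5 = 54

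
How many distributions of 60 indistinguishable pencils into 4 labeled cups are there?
C(60+4-1, 4-1) = C(63, 3) = 39711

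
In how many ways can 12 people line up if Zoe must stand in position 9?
Fix one position: (12-1)! = 39916800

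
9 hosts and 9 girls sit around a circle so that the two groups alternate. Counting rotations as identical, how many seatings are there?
Fix one of the hosts: (9-1)! ways for the remaining hosts, × 9! ways for the girls = 40320 × 362880 = 14631321600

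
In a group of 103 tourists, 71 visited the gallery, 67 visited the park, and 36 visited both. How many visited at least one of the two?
|A∪B| = |A| + |B| - |A∩B| = 71 + 67 - 36 = 102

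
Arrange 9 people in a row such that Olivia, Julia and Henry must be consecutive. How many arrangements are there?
Treat the 3 as one block: (9-3+1)! × 3! = 5040 × 6 = 30240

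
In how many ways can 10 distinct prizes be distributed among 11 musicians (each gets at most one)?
P(11,10) = 11!/(11-10)! = 39916800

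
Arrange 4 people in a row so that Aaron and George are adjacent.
Treat as block: (4-1)! × 2! = 6 × 2 = 12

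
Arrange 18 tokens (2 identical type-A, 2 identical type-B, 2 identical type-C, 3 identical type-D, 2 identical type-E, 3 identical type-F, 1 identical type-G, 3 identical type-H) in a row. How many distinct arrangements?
18! / (2! × 2! × 2! × 3! × 2! × 3! × 1! × 3!) = 1852538688000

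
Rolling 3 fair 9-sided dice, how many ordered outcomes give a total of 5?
Coefficient of x^5 in (x + x² + ... + x^9)^3. By inclusion-exclusion on dice exceeding 9: Σ_j (-1)^j C(3,j)·C(5-1-9j, 2) = C(3,0)·C(4,2) = 1·6 = 6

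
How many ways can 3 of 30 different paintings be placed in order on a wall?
P(30,3) = 30!/(30-3)! = 24360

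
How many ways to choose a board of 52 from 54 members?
C(54,52) = 54!/(52!×2!) = 1431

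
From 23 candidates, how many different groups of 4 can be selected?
C(23,4) = 23!/(4!×19!) = 8855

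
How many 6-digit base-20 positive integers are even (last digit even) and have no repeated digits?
Last∈{0,2,4,6,8,10,12,14,16,18}. Last=0: 1395360. Last nonzero: 9×18×P(18,4) = 11897280. Total = 13292640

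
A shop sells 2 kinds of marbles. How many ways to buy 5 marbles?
C(5+2-1, 2-1) = C(6, 1) = 6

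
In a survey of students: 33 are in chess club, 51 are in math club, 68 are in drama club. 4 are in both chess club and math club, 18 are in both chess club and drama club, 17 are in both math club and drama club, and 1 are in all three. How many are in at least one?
|A∪B∪C| = 33+51+68-4-18-17+1 = 114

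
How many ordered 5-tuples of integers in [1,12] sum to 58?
Coefficient of x^58 in (x + x² + ... + x^12)^5. By inclusion-exclusion on dice exceeding 12: Σ_j (-1)^j C(5,j)·C(58-1-12j, 4) = C(5,0)·C(57,4) - C(5,1)·C(45,4) + C(5,2)·C(33,4) - C(5,3)·C(21,4) + C(5,4)·C(9,4) = 1·395010 - 5·148995 + 10·40920 - 10·5985 + 5·126 = 15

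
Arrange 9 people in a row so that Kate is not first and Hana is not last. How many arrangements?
By inclusion-exclusion: 9! - 2×(9-1)! + (9-2)! = 362880 - 80640 + 5040 = 287280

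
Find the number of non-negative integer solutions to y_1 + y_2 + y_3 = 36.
C(36+3-1, 3-1) = C(38, 2) = 703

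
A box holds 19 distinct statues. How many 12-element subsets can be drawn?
C(19,12) = 19!/(12!×7!) = 50388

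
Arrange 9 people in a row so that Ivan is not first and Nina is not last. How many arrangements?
By inclusion-exclusion: 9! - 2×(9-1)! + (9-2)! = 362880 - 80640 + 5040 = 287280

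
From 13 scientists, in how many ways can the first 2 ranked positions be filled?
P(13,2) = 13!/(13-2)! = 156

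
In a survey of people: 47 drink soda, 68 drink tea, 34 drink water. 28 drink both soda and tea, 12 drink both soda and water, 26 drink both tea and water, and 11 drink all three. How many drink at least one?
|A∪B∪C| = 47+68+34-28-12-26+11 = 94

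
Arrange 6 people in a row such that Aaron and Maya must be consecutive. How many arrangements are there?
Treat the 2 as one block: (6-2+1)! × 2! = 120 × 2 = 240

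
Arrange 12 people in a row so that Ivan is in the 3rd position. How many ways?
Fix one position: (12-1)! = 39916800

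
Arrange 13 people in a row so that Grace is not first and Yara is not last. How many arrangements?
By inclusion-exclusion: 13! - 2×(13-1)! + (13-2)! = 6227020800 - 958003200 + 39916800 = 5308934400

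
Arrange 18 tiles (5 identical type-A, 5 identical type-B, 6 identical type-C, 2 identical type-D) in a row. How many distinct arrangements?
18! / (5! × 5! × 6! × 2!) = 308756448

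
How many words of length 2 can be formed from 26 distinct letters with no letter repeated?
P(26,2) = 26!/(26-2)! = 650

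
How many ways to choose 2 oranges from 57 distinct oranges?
C(57,2) = 57!/(2!×55!) = 1596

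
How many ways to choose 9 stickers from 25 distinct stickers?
C(25,9) = 25!/(9!×16!) = 2042975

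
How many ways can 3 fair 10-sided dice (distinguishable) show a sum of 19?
Coefficient of x^19 in (x + x² + ... + x^10)^3. By inclusion-exclusion on dice exceeding 10: Σ_j (-1)^j C(3,j)·C(19-1-10j, 2) = C(3,0)·C(18,2) - C(3,1)·C(8,2) = 1·153 - 3·28 = 69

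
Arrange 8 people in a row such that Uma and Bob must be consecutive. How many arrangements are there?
Treat the 2 as one block: (8-2+1)! × 2! = 5040 × 2 = 10080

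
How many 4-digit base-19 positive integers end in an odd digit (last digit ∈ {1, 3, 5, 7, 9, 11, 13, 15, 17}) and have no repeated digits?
Last∈{1,3,5,7,9,11,13,15,17}. Last=0: 0. Last nonzero: 9×17×P(17,2) = 41616. Total = 41616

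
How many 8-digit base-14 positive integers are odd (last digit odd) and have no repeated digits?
Last∈{1,3,5,7,9,11,13}. Last=0: 0. Last nonzero: 7×12×P(12,6) = 55883520. Total = 55883520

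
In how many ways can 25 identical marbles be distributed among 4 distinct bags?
C(25+4-1, 4-1) = C(28, 3) = 3276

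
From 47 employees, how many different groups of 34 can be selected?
C(47,34) = 47!/(34!×13!) = 140676848445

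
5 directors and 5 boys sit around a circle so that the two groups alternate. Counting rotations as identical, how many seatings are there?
Fix one of the directors: (5-1)! ways for the remaining directors, × 5! ways for the boys = 24 × 120 = 2880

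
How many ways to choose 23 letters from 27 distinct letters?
C(27,23) = 27!/(23!×4!) = 17550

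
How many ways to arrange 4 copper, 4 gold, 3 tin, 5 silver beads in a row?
16! / (4! × 4! × 3! × 5!) = 50450400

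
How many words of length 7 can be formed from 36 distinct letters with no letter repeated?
P(36,7) = 36!/(36-7)! = 42072307200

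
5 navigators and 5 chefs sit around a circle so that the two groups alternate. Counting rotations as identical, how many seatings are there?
Fix one of the navigators: (5-1)! ways for the remaining navigators, × 5! ways for the chefs = 24 × 120 = 2880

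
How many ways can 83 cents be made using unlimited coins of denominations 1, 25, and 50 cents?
Coefficient of x^83 in 1/(1-x^1) · 1/(1-x^25) · 1/(1-x^50). Case on j = number of 50-cent coins (j = 0..1); remainder r = 83 - 50j is made from {1,25} in ⌊r/25⌋+1 ways. r = 83, 33 → 4 + 2 = 6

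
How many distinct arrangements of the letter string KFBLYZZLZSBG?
12! / (2! × 1! × 2! × 1! × 1! × 3! × 1! × 1!) = 19958400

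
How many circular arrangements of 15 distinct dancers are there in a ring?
Circular: fix one position, arrange the rest. (15-1)! = 87178291200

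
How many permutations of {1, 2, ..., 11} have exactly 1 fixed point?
Choose the 1 fixed point C(11,1) = 11, derange the rest: !10 = Σ_{j=0}^{10} (-1)^j·10!/j! = 3628800 - 3628800 + 1814400 - 604800 + 151200 - 30240 + 5040 - 720 + 90 - 10 + 1 = 1334961. Product = 11 × 1334961 = 14684571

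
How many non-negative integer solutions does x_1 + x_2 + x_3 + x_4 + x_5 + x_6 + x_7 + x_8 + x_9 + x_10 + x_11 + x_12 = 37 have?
C(37+12-1, 12-1) = C(48, 11) = 22595200368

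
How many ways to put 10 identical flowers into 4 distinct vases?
C(10+4-1, 4-1) = C(13, 3) = 286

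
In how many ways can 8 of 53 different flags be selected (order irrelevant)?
C(53,8) = 53!/(8!×45!) = 886322710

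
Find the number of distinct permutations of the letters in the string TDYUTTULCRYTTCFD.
16! / (1! × 5! × 2! × 1! × 2! × 2! × 1! × 2!) = 10897286400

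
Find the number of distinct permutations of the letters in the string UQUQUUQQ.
8! / (4! × 4!) = 70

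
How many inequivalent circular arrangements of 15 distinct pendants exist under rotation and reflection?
(15-1)!/2 = 87178291200/2 = 43589145600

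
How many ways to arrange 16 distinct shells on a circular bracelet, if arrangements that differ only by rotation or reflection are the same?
(16-1)!/2 = 1307674368000/2 = 653837184000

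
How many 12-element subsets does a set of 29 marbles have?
C(29,12) = 29!/(12!×17!) = 51895935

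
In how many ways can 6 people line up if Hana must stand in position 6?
Fix one position: (6-1)! = 120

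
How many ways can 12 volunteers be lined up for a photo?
12! = 479001600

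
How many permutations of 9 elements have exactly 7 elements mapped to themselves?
Choose the 7 fixed points C(9,7) = 36, derange the rest: !2 = Σ_{j=0}^{2} (-1)^j·2!/j! = 2 - 2 + 1 = 1. Product = 36 × 1 = 36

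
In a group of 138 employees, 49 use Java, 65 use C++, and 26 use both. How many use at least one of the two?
|A∪B| = |A| + |B| - |A∩B| = 49 + 65 - 26 = 88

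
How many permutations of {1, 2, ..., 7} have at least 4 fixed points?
Exactly j fixed points: C(7,j)·!(7-j); sum over j ≥ 4 (derangement numbers via !m = (m-1)·(!(m-1) + !(m-2)): !0..!3 = 1, 0, 1, 2). Σ_{j=4}^{7} C(7,j)·!(7-j) = C(7,4)·!3 + C(7,5)·!2 + C(7,6)·!1 + C(7,7)·!0 = 35·2 + 21·1 + 7·0 + 1·1 = 92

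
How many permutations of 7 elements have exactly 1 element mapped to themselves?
Choose the 1 fixed point C(7,1) = 7, derange the rest: !6 = Σ_{j=0}^{6} (-1)^j·6!/j! = 720 - 720 + 360 - 120 + 30 - 6 + 1 = 265. Product = 7 × 265 = 1855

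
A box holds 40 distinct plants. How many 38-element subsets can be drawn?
C(40,38) = 40!/(38!×2!) = 780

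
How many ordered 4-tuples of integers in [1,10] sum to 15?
Coefficient of x^15 in (x + x² + ... + x^10)^4. By inclusion-exclusion on dice exceeding 10: Σ_j (-1)^j C(4,j)·C(15-1-10j, 3) = C(4,0)·C(14,3) - C(4,1)·C(4,3) = 1·364 - 4·4 = 348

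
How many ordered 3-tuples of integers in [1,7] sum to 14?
Coefficient of x^14 in (x + x² + ... + x^7)^3. By inclusion-exclusion on dice exceeding 7: Σ_j (-1)^j C(3,j)·C(14-1-7j, 2) = C(3,0)·C(13,2) - C(3,1)·C(6,2) = 1·78 - 3·15 = 33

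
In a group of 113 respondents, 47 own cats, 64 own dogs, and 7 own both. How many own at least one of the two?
|A∪B| = |A| + |B| - |A∩B| = 47 + 64 - 7 = 104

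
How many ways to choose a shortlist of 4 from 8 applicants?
C(8,4) = 8!/(4!×4!) = 70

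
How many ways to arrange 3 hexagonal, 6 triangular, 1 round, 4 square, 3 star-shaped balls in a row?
17! / (3! × 6! × 1! × 4! × 3!) = 571771200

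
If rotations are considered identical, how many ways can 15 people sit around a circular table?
Circular: fix one position, arrange the rest. (15-1)! = 87178291200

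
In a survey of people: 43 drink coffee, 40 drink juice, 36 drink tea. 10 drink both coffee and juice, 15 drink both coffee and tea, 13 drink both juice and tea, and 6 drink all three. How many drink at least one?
|A∪B∪C| = 43+40+36-10-15-13+6 = 87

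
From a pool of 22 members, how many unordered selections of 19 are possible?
C(22,19) = 22!/(19!×3!) = 1540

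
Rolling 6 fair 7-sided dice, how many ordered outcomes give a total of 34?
Coefficient of x^34 in (x + x² + ... + x^7)^6. By inclusion-exclusion on dice exceeding 7: Σ_j (-1)^j C(6,j)·C(34-1-7j, 5) = C(6,0)·C(33,5) - C(6,1)·C(26,5) + C(6,2)·C(19,5) - C(6,3)·C(12,5) + C(6,4)·C(5,5) = 1·237336 - 6·65780 + 15·11628 - 20·792 + 15·1 = 1251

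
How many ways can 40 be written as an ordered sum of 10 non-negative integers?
C(40+10-1, 10-1) = C(49, 9) = 2054455634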